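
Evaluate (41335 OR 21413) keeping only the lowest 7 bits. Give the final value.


Step 1: 41335 | 21413 = 62455
Step 2: 62455 & 127 = 119

119


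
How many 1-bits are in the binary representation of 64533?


0b1111110000010101 has 9 set bits

9


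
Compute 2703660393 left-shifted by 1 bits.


0b10100001001001101001010101101001 << 1 = 0b101000010010011010010101011010010 = 5407320786

5407320786


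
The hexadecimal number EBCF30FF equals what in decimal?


EBCF30FF hex = 3956224255 decimal

3956224255


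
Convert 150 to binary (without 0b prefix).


150 = 10010110 in binary

10010110


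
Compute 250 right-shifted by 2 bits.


0b11111010 >> 2 = 0b111110 = 62

62


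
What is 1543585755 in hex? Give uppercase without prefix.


1543585755 = 5C013FDB hex

5C013FDB


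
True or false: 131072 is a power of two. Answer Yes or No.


0b100000000000000000. Only one bit set => Yes

Yes


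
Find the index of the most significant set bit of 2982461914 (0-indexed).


0b10110001110001001100000111011010. Highest set bit at position 31

31


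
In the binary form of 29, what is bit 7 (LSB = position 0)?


0b11101, position 7 = 0

0


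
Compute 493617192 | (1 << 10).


493617192 | (1 << 10) = 493617192 | 1024 = 493618216

493618216


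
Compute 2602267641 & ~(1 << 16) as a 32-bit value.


2602267641 & ~(1 << 16) = 2602202105

2602202105


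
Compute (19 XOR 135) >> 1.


Step 1: 19 ^ 135 = 148
Step 2: 148 >> 1 = 74

74


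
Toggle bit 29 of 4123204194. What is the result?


4123204194 ^ (1 << 29) = 4123204194 ^ 536870912 = 3586333282

3586333282


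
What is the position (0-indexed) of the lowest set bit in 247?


0b11110111. Lowest set bit at position 0

0


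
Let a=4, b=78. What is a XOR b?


4 ^ 78 = 74

74


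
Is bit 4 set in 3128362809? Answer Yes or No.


0b10111010011101110000011100111001, bit 4 = 1. Yes

Yes


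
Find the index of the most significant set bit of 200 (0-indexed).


0b11001000. Highest set bit at position 7

7


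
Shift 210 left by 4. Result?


0b11010010 << 4 = 0b110100100000 = 3360

3360


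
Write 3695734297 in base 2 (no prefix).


3695734297 = 11011100010010000110111000011001 in binary

11011100010010000110111000011001


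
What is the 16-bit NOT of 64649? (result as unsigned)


~0b1111110010001001 = 0b1101110110 = 886 (16-bit unsigned)

886


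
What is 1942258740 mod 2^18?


1942258740 & 262143 = 33844

33844


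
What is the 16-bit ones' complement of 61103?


61103 ^ 65535 = 4432

4432


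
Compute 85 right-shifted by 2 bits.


0b1010101 >> 2 = 0b10101 = 21

21


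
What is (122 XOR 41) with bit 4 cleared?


Step 1: 122 ^ 41 = 83
Step 2: 83 & ~(1 << 4) = 67

67


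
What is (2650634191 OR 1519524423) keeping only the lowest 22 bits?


Step 1: 2650634191 | 1519524423 = 3758063567
Step 2: 3758063567 & 4194303 = 4161487

4161487


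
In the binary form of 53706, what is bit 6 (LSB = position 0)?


0b1101000111001010, position 6 = 1

1


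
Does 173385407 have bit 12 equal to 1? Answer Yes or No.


0b1010010101011010011010111111, bit 12 = 0. No

No


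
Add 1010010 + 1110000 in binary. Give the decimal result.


1010010 + 1110000 = 11000010 = 194

194


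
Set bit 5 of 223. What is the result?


223 | (1 << 5) = 223 | 32 = 255

255


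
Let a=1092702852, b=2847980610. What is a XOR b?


1092702852 ^ 2847980610 = 3907120838

3907120838


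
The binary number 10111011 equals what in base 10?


10111011 in decimal = 187

187


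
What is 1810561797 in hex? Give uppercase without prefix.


1810561797 = 6BEAFB05 hex

6BEAFB05


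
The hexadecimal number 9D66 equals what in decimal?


9D66 hex = 40294 decimal

40294


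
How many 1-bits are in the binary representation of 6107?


0b1011111011011 has 10 set bits

10


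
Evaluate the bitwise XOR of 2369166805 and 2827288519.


0b10001101001101101001110111010101 ^ 0b10101000100001001111111111000111 = 0b100101101100100110001000010010 = 632447506

632447506


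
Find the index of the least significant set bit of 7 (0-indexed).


0b111. Lowest set bit at position 0

0


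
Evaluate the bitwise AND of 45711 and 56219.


0b1011001010001111 & 0b1101101110011011 = 0b1001001010001011 = 37515

37515


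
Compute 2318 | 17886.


0b100100001110 | 0b100010111011110 = 0b100110111011110 = 19934

19934


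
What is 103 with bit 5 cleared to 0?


103 & ~(1 << 5) = 71

71


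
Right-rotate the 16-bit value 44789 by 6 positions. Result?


Rotate 0b1010111011110101 right by 6 (16-bit) = 0b1101011010111011 = 54971

54971


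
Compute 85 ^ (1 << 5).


85 ^ (1 << 5) = 85 ^ 32 = 117

117


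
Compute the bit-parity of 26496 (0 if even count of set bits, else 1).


0b110011110000000 has 6 ones => parity 0

0


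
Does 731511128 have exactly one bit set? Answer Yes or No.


0b101011100110011111100101011000. Multiple bits set => No

No


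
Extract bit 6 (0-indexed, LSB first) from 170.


0b10101010, position 6 = 0

0


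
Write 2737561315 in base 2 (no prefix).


2737561315 = 10100011001010111101111011100011 in binary

10100011001010111101111011100011


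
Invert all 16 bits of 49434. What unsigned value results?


49434 ^ 65535 = 16101

16101


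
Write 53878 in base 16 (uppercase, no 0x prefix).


53878 = D276 hex

D276


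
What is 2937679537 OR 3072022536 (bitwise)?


0b10101111000110010110111010110001 | 0b10110111000110110101100000001000 = 0b10111111000110110111111010111001 = 3206250169

3206250169


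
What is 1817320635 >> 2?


0b1101100010100100001110010111011 >> 2 = 0b11011000101001000011100101110 = 454330158

454330158


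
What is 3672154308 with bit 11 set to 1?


3672154308 | (1 << 11) = 3672154308 | 2048 = 3672156356

3672156356


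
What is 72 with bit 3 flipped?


72 ^ (1 << 3) = 72 ^ 8 = 64

64


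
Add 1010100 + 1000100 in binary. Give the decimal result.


1010100 + 1000100 = 10011000 = 152

152


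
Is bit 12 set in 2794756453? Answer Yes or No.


0b10100110100101001001100101100101, bit 12 = 1. Yes

Yes


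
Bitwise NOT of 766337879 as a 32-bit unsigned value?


~0b101101101011010110001101010111 = 0b11010010010100101001110010101000 = 3528629416 (32-bit unsigned)

3528629416


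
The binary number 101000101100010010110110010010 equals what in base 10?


101000101100010010110110010010 in decimal = 682700178

682700178


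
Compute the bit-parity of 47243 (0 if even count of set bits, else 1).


0b1011100010001011 has 8 ones => parity 0

0


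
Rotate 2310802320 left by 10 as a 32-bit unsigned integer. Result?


Rotate 0b10001001101111000000101110010000 left by 10 (32-bit) = 0b11110000001011100100001000100110 = 4029563430

4029563430


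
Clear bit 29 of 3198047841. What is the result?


3198047841 & ~(1 << 29) = 2661176929

2661176929


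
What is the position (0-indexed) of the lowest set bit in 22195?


0b101011010110011. Lowest set bit at position 0

0


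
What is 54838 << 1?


0b1101011000110110 << 1 = 0b11010110001101100 = 109676

109676


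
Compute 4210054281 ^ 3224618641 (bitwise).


0b11111010111100000101010010001001 ^ 0b11000000001100111100011010010001 = 0b111010110000111001001000011000 = 985895448

985895448


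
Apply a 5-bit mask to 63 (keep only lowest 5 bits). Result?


63 & 31 = 31

31


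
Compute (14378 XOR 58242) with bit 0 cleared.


Step 1: 14378 ^ 58242 = 56232
Step 2: 56232 & ~(1 << 0) = 56232

56232


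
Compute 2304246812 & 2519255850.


0b10001001010110000000010000011100 & 0b10010110001010001100101100101010 = 0b10000000000010000000000000001000 = 2148007944

2148007944


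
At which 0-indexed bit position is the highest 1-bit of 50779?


0b1100011001011011. Highest set bit at position 15

15


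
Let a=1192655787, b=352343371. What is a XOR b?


1192655787 ^ 352343371 = 1377185504

1377185504


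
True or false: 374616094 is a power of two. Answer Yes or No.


0b10110010101000011000000011110. Multiple bits set => No

No


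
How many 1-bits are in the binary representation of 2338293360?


0b10001011010111111000011001110000 has 16 set bits

16


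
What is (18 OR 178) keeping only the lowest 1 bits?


Step 1: 18 | 178 = 178
Step 2: 178 & 1 = 0

0


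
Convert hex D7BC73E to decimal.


D7BC73E hex = 226215742 decimal

226215742


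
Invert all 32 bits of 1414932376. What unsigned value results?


1414932376 ^ 4294967295 = 2880034919

2880034919


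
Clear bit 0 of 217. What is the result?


217 & ~(1 << 0) = 216

216


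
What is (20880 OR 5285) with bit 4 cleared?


Step 1: 20880 | 5285 = 21941
Step 2: 21941 & ~(1 << 4) = 21925

21925


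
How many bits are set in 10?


0b1010 has 2 set bits

2


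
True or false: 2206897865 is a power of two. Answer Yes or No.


0b10000011100010101001011011001001. Multiple bits set => No

No


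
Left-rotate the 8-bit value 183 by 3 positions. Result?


Rotate 0b10110111 left by 3 (8-bit) = 0b10111101 = 189

189


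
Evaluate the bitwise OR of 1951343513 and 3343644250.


0b1110100010011110010001110011001 | 0b11000111010010111111011001011010 = 0b11110111010011111111011111011011 = 4149213147

4149213147


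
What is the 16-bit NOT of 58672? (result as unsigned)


~0b1110010100110000 = 0b1101011001111 = 6863 (16-bit unsigned)

6863


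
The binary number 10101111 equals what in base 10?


10101111 in decimal = 175

175


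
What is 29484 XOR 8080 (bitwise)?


0b111001100101100 ^ 0b1111110010000 = 0b110110010111100 = 27836

27836


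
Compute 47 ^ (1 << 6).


47 ^ (1 << 6) = 47 ^ 64 = 111

111


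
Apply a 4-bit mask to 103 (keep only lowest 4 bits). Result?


103 & 15 = 7

7


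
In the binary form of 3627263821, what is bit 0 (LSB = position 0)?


0b11011000001100111010011101001101, position 0 = 1

1


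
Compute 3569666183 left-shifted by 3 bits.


0b11010100110001001100100010000111 << 3 = 0b11010100110001001100100010000111000 = 28557329464

28557329464


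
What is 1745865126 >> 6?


0b1101000000011111100100110100110 >> 6 = 0b1101000000011111100100110 = 27279142

27279142


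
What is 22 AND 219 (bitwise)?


0b10110 & 0b11011011 = 0b10010 = 18

18


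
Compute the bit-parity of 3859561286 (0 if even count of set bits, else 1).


0b11100110000011000011101101000110 has 15 ones => parity 1

1


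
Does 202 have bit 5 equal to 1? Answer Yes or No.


0b11001010, bit 5 = 0. No

No


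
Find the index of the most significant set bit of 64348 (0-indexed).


0b1111101101011100. Highest set bit at position 15

15


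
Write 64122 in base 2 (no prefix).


64122 = 1111101001111010 in binary

1111101001111010


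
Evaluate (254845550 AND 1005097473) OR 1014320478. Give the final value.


Step 1: 254845550 & 1005097473 = 186679808
Step 2: 186679808 | 1014320478 = 1064685406

1064685406


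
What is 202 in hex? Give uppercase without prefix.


202 = CA hex

CA


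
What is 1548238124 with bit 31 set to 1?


1548238124 | (1 << 31) = 1548238124 | 2147483648 = 3695721772

3695721772


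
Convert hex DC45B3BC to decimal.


DC45B3BC hex = 3695555516 decimal

3695555516


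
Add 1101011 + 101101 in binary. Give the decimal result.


1101011 + 101101 = 10011000 = 152

152


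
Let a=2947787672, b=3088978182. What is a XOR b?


2947787672 ^ 3088978182 = 397261470

397261470


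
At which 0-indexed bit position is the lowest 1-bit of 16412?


0b100000000011100. Lowest set bit at position 2

2


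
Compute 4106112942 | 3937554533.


0b11110100101111100100111110101110 | 0b11101010101100100101000001100101 = 0b11111110101111100101111111101111 = 4273889263

4273889263


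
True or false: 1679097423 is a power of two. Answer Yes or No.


0b1100100000101001111111001001111. Multiple bits set => No

No


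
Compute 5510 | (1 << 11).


5510 | (1 << 11) = 5510 | 2048 = 7558

7558


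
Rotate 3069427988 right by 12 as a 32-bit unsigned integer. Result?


Rotate 0b10110110111100111100000100010100 right by 12 (32-bit) = 0b10001010010110110111100111100 = 290156348

290156348


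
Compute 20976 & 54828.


0b101000111110000 & 0b1101011000101100 = 0b101000000100000 = 20512

20512


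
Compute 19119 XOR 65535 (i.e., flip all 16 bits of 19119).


19119 ^ 65535 = 46416

46416


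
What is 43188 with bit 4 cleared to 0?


43188 & ~(1 << 4) = 43172

43172


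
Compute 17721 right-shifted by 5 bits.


0b100010100111001 >> 5 = 0b1000101001 = 553

553


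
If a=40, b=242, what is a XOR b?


40 ^ 242 = 218

218


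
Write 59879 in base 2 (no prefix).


59879 = 1110100111100111 in binary

1110100111100111


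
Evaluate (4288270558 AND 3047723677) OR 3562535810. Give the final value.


Step 1: 4288270558 & 3047723677 = 3045626012
Step 2: 3045626012 | 3562535810 = 4125096862

4125096862


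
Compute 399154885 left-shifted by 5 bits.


0b10111110010101001111011000101 << 5 = 0b1011111001010100111101100010100000 = 12772956320

12772956320


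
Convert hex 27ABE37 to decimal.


27ABE37 hex = 41598519 decimal

41598519


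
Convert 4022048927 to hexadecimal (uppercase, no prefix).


4022048927 = EFBB989F hex

EFBB989F


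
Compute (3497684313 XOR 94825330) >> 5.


Step 1: 3497684313 ^ 94825330 = 3587999275
Step 2: 3587999275 >> 5 = 112124977

112124977


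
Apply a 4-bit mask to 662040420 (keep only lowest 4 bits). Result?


662040420 & 15 = 4

4


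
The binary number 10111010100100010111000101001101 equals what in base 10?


10111010100100010111000101001101 in decimal = 3130093901

3130093901


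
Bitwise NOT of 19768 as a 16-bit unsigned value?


~0b100110100111000 = 0b1011001011000111 = 45767 (16-bit unsigned)

45767


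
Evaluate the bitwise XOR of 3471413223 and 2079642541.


0b11001110111010011000111111100111 ^ 0b1111011111101001101001110101101 = 0b10110101000111010101110001001010 = 3038600266

3038600266


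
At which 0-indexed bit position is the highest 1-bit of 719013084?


0b101010110110110100010011011100. Highest set bit at position 29

29


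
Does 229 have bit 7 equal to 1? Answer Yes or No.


0b11100101, bit 7 = 1. Yes

Yes


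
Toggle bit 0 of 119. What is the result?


119 ^ (1 << 0) = 119 ^ 1 = 118

118


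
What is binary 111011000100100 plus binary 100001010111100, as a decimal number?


111011000100100 + 100001010111100 = 1011100011100000 = 47328

47328


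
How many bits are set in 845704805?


0b110010011010000110111001100101 has 15 set bits

15


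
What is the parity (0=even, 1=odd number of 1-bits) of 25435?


0b110001101011011 has 9 ones => parity 1

1


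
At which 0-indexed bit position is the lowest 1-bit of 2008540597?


0b1110111101101111110010110110101. Lowest set bit at position 0

0


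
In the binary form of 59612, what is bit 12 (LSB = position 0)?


0b1110100011011100, position 12 = 0

0


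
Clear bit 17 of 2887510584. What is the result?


2887510584 & ~(1 << 17) = 2887379512

2887379512


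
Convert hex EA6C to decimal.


EA6C hex = 60012 decimal

60012


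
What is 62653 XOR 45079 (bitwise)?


0b1111010010111101 ^ 0b1011000000010111 = 0b100010010101010 = 17578

17578


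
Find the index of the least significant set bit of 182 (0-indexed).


0b10110110. Lowest set bit at position 1

1


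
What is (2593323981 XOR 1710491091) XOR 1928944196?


Step 1: 2593323981 ^ 1710491091 = 4284939806
Step 2: 4284939806 ^ 1928944196 = 2376049754

2376049754


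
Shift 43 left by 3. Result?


0b101011 << 3 = 0b101011000 = 344

344


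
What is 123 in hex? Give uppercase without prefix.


123 = 7B hex

7B


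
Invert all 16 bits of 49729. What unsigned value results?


49729 ^ 65535 = 15806

15806


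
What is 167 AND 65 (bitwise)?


0b10100111 & 0b1000001 = 0b1 = 1

1


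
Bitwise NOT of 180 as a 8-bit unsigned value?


~0b10110100 = 0b1001011 = 75 (8-bit unsigned)

75


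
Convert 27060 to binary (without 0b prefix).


27060 = 110100110110100 in binary

110100110110100


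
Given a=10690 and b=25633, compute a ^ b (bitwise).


10690 ^ 25633 = 19939

19939


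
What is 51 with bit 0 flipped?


51 ^ (1 << 0) = 51 ^ 1 = 50

50


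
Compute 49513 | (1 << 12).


49513 | (1 << 12) = 49513 | 4096 = 53609

53609


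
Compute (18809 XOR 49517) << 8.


Step 1: 18809 ^ 49517 = 34836
Step 2: 34836 << 8 = 8918016

8918016


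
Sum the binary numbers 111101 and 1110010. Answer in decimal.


111101 + 1110010 = 10101111 = 175

175


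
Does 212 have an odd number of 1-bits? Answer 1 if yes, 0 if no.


0b11010100 has 4 ones => parity 0

0


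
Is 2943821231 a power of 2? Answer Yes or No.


0b10101111011101110010010110101111. Multiple bits set => No

No


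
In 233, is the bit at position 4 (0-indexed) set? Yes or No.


0b11101001, bit 4 = 0. No

No


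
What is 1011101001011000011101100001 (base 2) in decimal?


1011101001011000011101100001 in decimal = 195397473

195397473


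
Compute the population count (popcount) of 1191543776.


0b1000111000001011000001111100000 has 12 set bits

12


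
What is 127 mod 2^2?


127 & 3 = 3

3


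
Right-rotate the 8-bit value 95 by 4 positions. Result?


Rotate 0b1011111 right by 4 (8-bit) = 0b11110101 = 245

245


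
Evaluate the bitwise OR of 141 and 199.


0b10001101 | 0b11000111 = 0b11001111 = 207

207


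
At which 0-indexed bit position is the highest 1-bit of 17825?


0b100010110100001. Highest set bit at position 14

14


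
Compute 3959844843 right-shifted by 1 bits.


0b11101100000001100110111111101011 >> 1 = 0b1110110000000110011011111110101 = 1979922421

1979922421


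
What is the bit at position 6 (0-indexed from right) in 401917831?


0b10111111101001100011110000111, position 6 = 0

0


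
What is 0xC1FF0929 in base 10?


C1FF0929 hex = 3254716713 decimal

3254716713


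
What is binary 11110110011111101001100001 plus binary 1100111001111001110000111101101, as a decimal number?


11110110011111101001100001 + 1100111001111001110000111101101 = 1101011000101101101110001001110 = 1796660302

1796660302


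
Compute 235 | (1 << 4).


235 | (1 << 4) = 235 | 16 = 251

251


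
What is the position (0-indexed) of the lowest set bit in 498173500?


0b11101101100011000011000111100. Lowest set bit at position 2

2


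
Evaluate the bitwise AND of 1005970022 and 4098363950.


0b111011111101011110001001100110 & 0b11110100010010000001001000101110 = 0b110000010000000000001000100110 = 809501222

809501222


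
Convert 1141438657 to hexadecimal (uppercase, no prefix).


1141438657 = 4408F8C1 hex

4408F8C1


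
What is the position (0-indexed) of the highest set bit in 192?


0b11000000. Highest set bit at position 7

7


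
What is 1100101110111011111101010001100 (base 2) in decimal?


1100101110111011111101010001100 in decimal = 1709046412

1709046412


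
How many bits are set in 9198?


0b10001111101110 has 9 set bits

9


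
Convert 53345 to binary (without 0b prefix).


53345 = 1101000001100001 in binary

1101000001100001


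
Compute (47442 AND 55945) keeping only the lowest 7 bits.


Step 1: 47442 & 55945 = 38912
Step 2: 38912 & 127 = 0

0


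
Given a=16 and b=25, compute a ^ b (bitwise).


16 ^ 25 = 9

9


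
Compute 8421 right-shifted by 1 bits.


0b10000011100101 >> 1 = 0b1000001110010 = 4210

4210


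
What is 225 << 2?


0b11100001 << 2 = 0b1110000100 = 900

900


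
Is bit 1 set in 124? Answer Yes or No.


0b1111100, bit 1 = 0. No

No


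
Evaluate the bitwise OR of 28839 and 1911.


0b111000010100111 | 0b11101110111 = 0b111011111110111 = 30711

30711


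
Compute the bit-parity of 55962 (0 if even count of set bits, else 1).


0b1101101010011010 has 9 ones => parity 1

1


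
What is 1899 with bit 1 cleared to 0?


1899 & ~(1 << 1) = 1897

1897


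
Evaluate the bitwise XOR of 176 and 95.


0b10110000 ^ 0b1011111 = 0b11101111 = 239

239


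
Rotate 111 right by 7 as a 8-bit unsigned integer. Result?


Rotate 0b1101111 right by 7 (8-bit) = 0b11011110 = 222

222


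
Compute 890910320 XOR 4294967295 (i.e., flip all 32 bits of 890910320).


890910320 ^ 4294967295 = 3404056975

3404056975


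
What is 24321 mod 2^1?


24321 & 1 = 1

1


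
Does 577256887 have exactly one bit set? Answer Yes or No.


0b100010011010000011110110110111. Multiple bits set => No

No


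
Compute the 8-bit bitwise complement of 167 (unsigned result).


~0b10100111 = 0b1011000 = 88 (8-bit unsigned)

88


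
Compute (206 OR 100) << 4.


Step 1: 206 | 100 = 238
Step 2: 238 << 4 = 3808

3808


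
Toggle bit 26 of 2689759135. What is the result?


2689759135 ^ (1 << 26) = 2689759135 ^ 67108864 = 2756867999

2756867999


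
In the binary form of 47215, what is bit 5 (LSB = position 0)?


0b1011100001101111, position 5 = 1

1


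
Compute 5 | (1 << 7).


5 | (1 << 7) = 5 | 128 = 133

133


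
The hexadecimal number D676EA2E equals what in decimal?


D676EA2E hex = 3598117422 decimal

3598117422


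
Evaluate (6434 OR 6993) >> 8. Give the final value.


Step 1: 6434 | 6993 = 7027
Step 2: 7027 >> 8 = 27

27


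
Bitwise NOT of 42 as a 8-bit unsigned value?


~0b101010 = 0b11010101 = 213 (8-bit unsigned)

213


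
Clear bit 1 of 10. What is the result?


10 & ~(1 << 1) = 8

8


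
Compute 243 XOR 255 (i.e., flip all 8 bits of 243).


243 ^ 255 = 12

12


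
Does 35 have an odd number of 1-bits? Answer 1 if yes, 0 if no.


0b100011 has 3 ones => parity 1

1


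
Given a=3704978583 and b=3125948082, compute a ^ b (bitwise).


3704978583 ^ 3125948082 = 1720144421

1720144421


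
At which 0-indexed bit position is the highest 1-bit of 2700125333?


0b10100000111100001010010010010101. Highest set bit at position 31

31


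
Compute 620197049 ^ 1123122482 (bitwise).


0b100100111101110111010010111001 ^ 0b1000010111100010111110100110010 = 0b1100110000001100000100110001011 = 1711671691

1711671691


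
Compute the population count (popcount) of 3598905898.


0b11010110100000101111001000101010 has 15 set bits

15


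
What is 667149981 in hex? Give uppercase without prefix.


667149981 = 27C3E69D hex

27C3E69D


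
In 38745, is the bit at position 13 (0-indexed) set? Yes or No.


0b1001011101011001, bit 13 = 0. No

No


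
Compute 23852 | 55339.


0b101110100101100 | 0b1101100000101011 = 0b1101110100101111 = 56623

56623


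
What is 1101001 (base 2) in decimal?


1101001 in decimal = 105

105


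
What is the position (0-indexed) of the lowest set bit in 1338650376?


0b1001111110010100010111100001000. Lowest set bit at position 3

3


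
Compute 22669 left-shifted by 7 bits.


0b101100010001101 << 7 = 0b1011000100011010000000 = 2901632

2901632


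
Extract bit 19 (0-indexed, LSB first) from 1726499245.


0b1100110111010000100100110101101, position 19 = 1

1


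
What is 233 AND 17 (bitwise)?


0b11101001 & 0b10001 = 0b1 = 1

1


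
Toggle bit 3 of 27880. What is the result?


27880 ^ (1 << 3) = 27880 ^ 8 = 27872

27872


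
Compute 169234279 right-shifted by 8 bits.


0b1010000101100100111101100111 >> 8 = 0b10100001011001001111 = 661071

661071


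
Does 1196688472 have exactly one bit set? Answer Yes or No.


0b1000111010101000000010001011000. Multiple bits set => No

No


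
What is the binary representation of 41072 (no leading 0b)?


41072 = 1010000001110000 in binary

1010000001110000


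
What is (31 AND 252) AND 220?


Step 1: 31 & 252 = 28
Step 2: 28 & 220 = 28

28


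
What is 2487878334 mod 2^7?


2487878334 & 127 = 62

62


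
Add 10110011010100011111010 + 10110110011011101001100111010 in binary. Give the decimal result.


10110011010100011111010 + 10110110011011101001100111010 = 10111001001110111110000110100 = 388463668

388463668


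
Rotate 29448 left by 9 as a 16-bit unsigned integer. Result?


Rotate 0b111001100001000 left by 9 (16-bit) = 0b1000011100110 = 4326

4326


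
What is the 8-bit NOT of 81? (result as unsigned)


~0b1010001 = 0b10101110 = 174 (8-bit unsigned)

174


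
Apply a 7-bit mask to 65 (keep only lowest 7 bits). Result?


65 & 127 = 65

65


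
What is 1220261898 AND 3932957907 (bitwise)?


0b1001000101110111011100000001010 & 0b11101010011011000010110011010011 = 0b1001000001010000010100000000010 = 1210591234

1210591234


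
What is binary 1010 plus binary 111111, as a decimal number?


1010 + 111111 = 1001001 = 73

73


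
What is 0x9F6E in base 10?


9F6E hex = 40814 decimal

40814


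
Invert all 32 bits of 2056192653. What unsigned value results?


2056192653 ^ 4294967295 = 2238774642

2238774642


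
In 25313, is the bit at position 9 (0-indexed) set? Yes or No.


0b110001011100001, bit 9 = 1. Yes

Yes


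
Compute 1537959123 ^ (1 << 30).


1537959123 ^ (1 << 30) = 1537959123 ^ 1073741824 = 464217299

464217299


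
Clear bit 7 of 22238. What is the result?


22238 & ~(1 << 7) = 22110

22110


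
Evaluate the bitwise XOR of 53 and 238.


0b110101 ^ 0b11101110 = 0b11011011 = 219

219


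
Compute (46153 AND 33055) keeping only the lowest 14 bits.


Step 1: 46153 & 33055 = 32777
Step 2: 32777 & 16383 = 9

9


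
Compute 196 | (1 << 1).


196 | (1 << 1) = 196 | 2 = 198

198


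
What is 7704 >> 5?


0b1111000011000 >> 5 = 0b11110000 = 240

240


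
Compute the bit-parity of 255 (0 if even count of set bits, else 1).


0b11111111 has 8 ones => parity 0

0


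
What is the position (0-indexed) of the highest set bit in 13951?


0b11011001111111. Highest set bit at position 13

13


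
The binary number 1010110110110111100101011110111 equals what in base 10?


1010110110110111100101011110111 in decimal = 1457244919

1457244919


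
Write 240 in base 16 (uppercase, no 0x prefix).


240 = F0 hex

F0


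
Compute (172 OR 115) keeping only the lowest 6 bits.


Step 1: 172 | 115 = 255
Step 2: 255 & 63 = 63

63


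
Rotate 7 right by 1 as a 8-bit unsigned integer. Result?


Rotate 0b111 right by 1 (8-bit) = 0b10000011 = 131

131


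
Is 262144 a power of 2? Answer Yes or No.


0b1000000000000000000. Only one bit set => Yes

Yes


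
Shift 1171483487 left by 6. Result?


0b1000101110100110110101101011111 << 6 = 0b1000101110100110110101101011111000000 = 74974943168

74974943168


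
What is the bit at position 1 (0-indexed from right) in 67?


0b1000011, position 1 = 1

1


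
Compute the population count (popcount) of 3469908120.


0b11001110110100101001100010011000 has 15 set bits

15


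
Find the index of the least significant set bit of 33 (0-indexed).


0b100001. Lowest set bit at position 0

0


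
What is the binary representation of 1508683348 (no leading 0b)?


1508683348 = 1011001111011001010111001010100 in binary

1011001111011001010111001010100


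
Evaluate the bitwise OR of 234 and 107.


0b11101010 | 0b1101011 = 0b11101011 = 235

235


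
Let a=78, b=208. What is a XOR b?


78 ^ 208 = 158

158


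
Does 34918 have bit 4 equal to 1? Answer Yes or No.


0b1000100001100110, bit 4 = 0. No

No


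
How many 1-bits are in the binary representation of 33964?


0b1000010010101100 has 6 set bits

6


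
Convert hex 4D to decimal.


4D hex = 77 decimal

77


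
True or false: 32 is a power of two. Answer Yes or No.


0b100000. Only one bit set => Yes

Yes


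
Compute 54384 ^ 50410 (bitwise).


0b1101010001110000 ^ 0b1100010011101010 = 0b1000010011010 = 4250

4250


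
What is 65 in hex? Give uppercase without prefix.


65 = 41 hex

41


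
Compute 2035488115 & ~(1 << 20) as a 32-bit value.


2035488115 & ~(1 << 20) = 2034439539

2034439539


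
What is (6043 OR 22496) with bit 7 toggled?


Step 1: 6043 | 22496 = 22523
Step 2: 22523 ^ (1 << 7) = 22523 ^ 128 = 22395

22395


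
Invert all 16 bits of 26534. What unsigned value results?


26534 ^ 65535 = 39001

39001


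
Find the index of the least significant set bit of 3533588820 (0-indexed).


0b11010010100111100100100101010100. Lowest set bit at position 2

2


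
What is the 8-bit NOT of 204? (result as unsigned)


~0b11001100 = 0b110011 = 51 (8-bit unsigned)

51


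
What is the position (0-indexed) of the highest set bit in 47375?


0b1011100100001111. Highest set bit at position 15

15


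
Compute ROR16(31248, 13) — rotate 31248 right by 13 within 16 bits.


Rotate 0b111101000010000 right by 13 (16-bit) = 0b1101000010000011 = 53379

53379


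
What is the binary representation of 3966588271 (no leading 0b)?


3966588271 = 11101100011011010101010101101111 in binary

11101100011011010101010101101111


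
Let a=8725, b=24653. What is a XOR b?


8725 ^ 24653 = 16984

16984


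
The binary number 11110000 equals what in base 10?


11110000 in decimal = 240

240


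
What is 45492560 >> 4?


0b10101101100010100101010000 >> 4 = 0b1010110110001010010101 = 2843285

2843285


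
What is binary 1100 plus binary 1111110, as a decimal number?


1100 + 1111110 = 10001010 = 138

138


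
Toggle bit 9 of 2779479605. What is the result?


2779479605 ^ (1 << 9) = 2779479605 ^ 512 = 2779479093

2779479093


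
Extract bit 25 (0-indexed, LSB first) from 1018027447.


0b111100101011011101110110110111, position 25 = 0

0


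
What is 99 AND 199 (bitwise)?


0b1100011 & 0b11000111 = 0b1000011 = 67

67


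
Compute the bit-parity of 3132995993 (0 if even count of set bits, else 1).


0b10111010101111011011100110011001 has 20 ones => parity 0

0


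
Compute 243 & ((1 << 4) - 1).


243 & 15 = 3

3


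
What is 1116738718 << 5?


0b1000010100100000001010010011110 << 5 = 0b100001010010000000101001001111000000 = 35735638976

35735638976


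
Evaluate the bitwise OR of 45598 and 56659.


0b1011001000011110 | 0b1101110101010011 = 0b1111111101011111 = 65375

65375


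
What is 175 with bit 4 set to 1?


175 | (1 << 4) = 175 | 16 = 191

191


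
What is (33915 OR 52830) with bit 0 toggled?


Step 1: 33915 | 52830 = 52863
Step 2: 52863 ^ (1 << 0) = 52863 ^ 1 = 52862

52862


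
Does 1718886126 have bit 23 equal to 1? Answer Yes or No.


0b1100110011101000001111011101110, bit 23 = 0. No

No


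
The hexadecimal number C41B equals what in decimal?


C41B hex = 50203 decimal

50203


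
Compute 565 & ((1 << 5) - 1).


565 & 31 = 21

21


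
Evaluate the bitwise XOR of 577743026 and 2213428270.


0b100010011011111010100010110010 ^ 0b10000011111011100011110000101110 = 0b10100001100000011001010010011100 = 2709623964

2709623964


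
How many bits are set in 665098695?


0b100111101001001001100111000111 has 16 set bits

16


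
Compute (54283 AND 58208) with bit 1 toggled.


Step 1: 54283 & 58208 = 49152
Step 2: 49152 ^ (1 << 1) = 49152 ^ 2 = 49154

49154


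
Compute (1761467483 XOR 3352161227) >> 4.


Step 1: 1761467483 ^ 3352161227 = 2939172752
Step 2: 2939172752 >> 4 = 183698297

183698297


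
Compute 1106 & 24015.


0b10001010010 & 0b101110111001111 = 0b10001000010 = 1090

1090


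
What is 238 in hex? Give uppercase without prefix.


238 = EE hex

EE


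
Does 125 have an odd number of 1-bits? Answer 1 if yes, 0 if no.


0b1111101 has 6 ones => parity 0

0


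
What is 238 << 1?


0b11101110 << 1 = 0b111011100 = 476

476


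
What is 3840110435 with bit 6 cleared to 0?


3840110435 & ~(1 << 6) = 3840110371

3840110371


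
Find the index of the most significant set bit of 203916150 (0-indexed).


0b1100001001111000001101110110. Highest set bit at position 27

27


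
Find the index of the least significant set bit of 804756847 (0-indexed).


0b101111111101111001110101101111. Lowest set bit at position 0

0


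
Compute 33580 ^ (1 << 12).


33580 ^ (1 << 12) = 33580 ^ 4096 = 37676

37676


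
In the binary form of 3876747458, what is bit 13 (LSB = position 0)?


0b11100111000100100111100011000010, position 13 = 1

1


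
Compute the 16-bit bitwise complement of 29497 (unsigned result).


~0b111001100111001 = 0b1000110011000110 = 36038 (16-bit unsigned)

36038


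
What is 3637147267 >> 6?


0b11011000110010100111011010000011 >> 6 = 0b11011000110010100111011010 = 56830426

56830426


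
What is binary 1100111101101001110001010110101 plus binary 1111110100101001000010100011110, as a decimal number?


1100111101101001110001010110101 + 1111110100101001000010100011110 = 11100110010010010110011111010011 = 3863570387

3863570387


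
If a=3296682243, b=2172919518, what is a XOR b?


3296682243 ^ 2172919518 = 1174110173

1174110173


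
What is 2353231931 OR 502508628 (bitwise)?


0b10001100010000110111100000111011 | 0b11101111100111010110001010100 = 0b10011101111100111111110001111111 = 2650012799

2650012799


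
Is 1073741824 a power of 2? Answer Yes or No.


0b1000000000000000000000000000000. Only one bit set => Yes

Yes


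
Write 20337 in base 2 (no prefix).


20337 = 100111101110001 in binary

100111101110001


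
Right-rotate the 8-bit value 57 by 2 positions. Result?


Rotate 0b111001 right by 2 (8-bit) = 0b1001110 = 78

78


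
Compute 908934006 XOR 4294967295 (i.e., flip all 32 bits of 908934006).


908934006 ^ 4294967295 = 3386033289

3386033289


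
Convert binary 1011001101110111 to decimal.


1011001101110111 in decimal = 45943

45943


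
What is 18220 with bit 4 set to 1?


18220 | (1 << 4) = 18220 | 16 = 18236

18236


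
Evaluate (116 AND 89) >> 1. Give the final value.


Step 1: 116 & 89 = 80
Step 2: 80 >> 1 = 40

40


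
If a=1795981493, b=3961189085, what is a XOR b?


1795981493 ^ 3961189085 = 2266395240

2266395240


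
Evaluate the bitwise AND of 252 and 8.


0b11111100 & 0b1000 = 0b1000 = 8

8


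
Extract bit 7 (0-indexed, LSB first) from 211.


0b11010011, position 7 = 1

1


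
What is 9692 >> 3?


0b10010111011100 >> 3 = 0b10010111011 = 1211

1211


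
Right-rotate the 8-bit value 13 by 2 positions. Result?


Rotate 0b1101 right by 2 (8-bit) = 0b1000011 = 67

67


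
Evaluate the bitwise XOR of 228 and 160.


0b11100100 ^ 0b10100000 = 0b1000100 = 68

68


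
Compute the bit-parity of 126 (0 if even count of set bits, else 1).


0b1111110 has 6 ones => parity 0

0


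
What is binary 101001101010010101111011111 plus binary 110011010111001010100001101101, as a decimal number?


101001101010010101111011111 + 110011010111001010100001101101 = 111000100100011101010001001100 = 949081164

949081164


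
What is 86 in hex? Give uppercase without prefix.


86 = 56 hex

56


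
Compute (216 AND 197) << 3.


Step 1: 216 & 197 = 192
Step 2: 192 << 3 = 1536

1536


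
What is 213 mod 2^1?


213 & 1 = 1

1


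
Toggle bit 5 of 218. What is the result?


218 ^ (1 << 5) = 218 ^ 32 = 250

250


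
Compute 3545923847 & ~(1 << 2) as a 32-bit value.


3545923847 & ~(1 << 2) = 3545923843

3545923843


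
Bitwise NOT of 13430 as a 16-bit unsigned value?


~0b11010001110110 = 0b1100101110001001 = 52105 (16-bit unsigned)

52105


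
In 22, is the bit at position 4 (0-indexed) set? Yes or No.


0b10110, bit 4 = 1. Yes

Yes


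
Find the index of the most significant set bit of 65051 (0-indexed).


0b1111111000011011. Highest set bit at position 15

15


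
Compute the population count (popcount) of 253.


0b11111101 has 7 set bits

7


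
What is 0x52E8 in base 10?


52E8 hex = 21224 decimal

21224


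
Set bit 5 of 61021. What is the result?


61021 | (1 << 5) = 61021 | 32 = 61053

61053


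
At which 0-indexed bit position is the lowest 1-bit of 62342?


0b1111001110000110. Lowest set bit at position 1

1


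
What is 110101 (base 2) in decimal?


110101 in decimal = 53

53


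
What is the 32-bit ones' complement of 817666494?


817666494 ^ 4294967295 = 3477300801

3477300801


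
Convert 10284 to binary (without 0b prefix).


10284 = 10100000101100 in binary

10100000101100


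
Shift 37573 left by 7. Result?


0b1001001011000101 << 7 = 0b10010010110001010000000 = 4809344

4809344


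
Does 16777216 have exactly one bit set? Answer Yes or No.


0b1000000000000000000000000. Only one bit set => Yes

Yes


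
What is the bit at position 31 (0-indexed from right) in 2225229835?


0b10000100101000100101000000001011, position 31 = 1

1


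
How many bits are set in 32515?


0b111111100000011 has 9 set bits

9


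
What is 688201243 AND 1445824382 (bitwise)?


0b101001000001010001111000011011 & 0b1010110001011011000011101111110 = 0b1010000011000011010 = 329242

329242


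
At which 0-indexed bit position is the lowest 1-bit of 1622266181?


0b1100000101100011101000101000101. Lowest set bit at position 0

0


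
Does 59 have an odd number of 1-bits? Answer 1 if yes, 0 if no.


0b111011 has 5 ones => parity 1

1


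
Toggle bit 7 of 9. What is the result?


9 ^ (1 << 7) = 9 ^ 128 = 137

137


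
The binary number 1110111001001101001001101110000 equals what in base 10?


1110111001001101001001101110000 in decimal = 1999016816

1999016816


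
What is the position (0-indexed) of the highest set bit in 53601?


0b1101000101100001. Highest set bit at position 15

15


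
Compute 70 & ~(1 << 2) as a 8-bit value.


70 & ~(1 << 2) = 66

66


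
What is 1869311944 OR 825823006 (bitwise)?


0b1101111011010110110111111001000 | 0b110001001110010000111100011110 = 0b1111111011110110110111111011110 = 2138795998

2138795998


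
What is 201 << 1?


0b11001001 << 1 = 0b110010010 = 402

402


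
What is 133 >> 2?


0b10000101 >> 2 = 0b100001 = 33

33


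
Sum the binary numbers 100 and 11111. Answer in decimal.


100 + 11111 = 100011 = 35

35


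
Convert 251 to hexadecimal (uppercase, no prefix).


251 = FB hex

FB


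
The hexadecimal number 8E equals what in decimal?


8E hex = 142 decimal

142


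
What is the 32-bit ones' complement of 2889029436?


2889029436 ^ 4294967295 = 1405937859

1405937859


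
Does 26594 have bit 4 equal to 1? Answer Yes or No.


0b110011111100010, bit 4 = 0. No

No


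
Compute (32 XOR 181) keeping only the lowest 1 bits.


Step 1: 32 ^ 181 = 149
Step 2: 149 & 1 = 1

1
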